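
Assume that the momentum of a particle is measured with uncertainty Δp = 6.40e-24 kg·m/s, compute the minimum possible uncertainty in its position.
8.239 pm

Using the Heisenberg uncertainty principle:
ΔxΔp ≥ ℏ/2

The minimum uncertainty in position is:
Δx_min = ℏ/(2Δp)
Δx_min = (1.055e-34 J·s) / (2 × 6.400e-24 kg·m/s)
Δx_min = 8.239e-12 m = 8.239 pm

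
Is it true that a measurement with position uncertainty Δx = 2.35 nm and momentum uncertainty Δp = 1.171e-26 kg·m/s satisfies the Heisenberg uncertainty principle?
No, it violates the uncertainty principle (impossible measurement).

Calculate the product ΔxΔp:
ΔxΔp = (2.350e-09 m) × (1.171e-26 kg·m/s)
ΔxΔp = 2.752e-35 J·s

Compare to the minimum allowed value ℏ/2:
ℏ/2 = 5.273e-35 J·s

Since ΔxΔp = 2.752e-35 J·s < 5.273e-35 J·s = ℏ/2,
the measurement violates the uncertainty principle.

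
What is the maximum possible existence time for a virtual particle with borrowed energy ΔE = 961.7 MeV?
3.422 × 10^-25 s

Using the energy-time uncertainty principle:
ΔEΔt ≥ ℏ/2

For a virtual particle borrowing energy ΔE, the maximum lifetime is:
Δt_max = ℏ/(2ΔE)

Converting energy:
ΔE = 961.7 MeV = 1.541e-10 J

Δt_max = (1.055e-34 J·s) / (2 × 1.541e-10 J)
Δt_max = 3.422e-25 s = 3.422 × 10^-25 s

Virtual particles with higher borrowed energy exist for shorter times.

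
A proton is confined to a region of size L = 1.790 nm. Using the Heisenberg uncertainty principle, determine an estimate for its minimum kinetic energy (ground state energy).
1.619 μeV

Using the uncertainty principle to estimate ground state energy:

1. The position uncertainty is approximately the confinement size:
   Δx ≈ L = 1.790e-09 m

2. From ΔxΔp ≥ ℏ/2, the minimum momentum uncertainty is:
   Δp ≈ ℏ/(2L) = 2.946e-26 kg·m/s

3. The kinetic energy is approximately:
   KE ≈ (Δp)²/(2m) = (2.946e-26)²/(2 × 1.673e-27 kg)
   KE ≈ 2.594e-25 J = 1.619 μeV

This is an order-of-magnitude estimate of the ground state energy.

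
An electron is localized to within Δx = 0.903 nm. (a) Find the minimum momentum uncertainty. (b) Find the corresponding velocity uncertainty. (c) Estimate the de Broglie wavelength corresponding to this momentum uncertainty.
(a) Δp_min = 5.839 × 10^-26 kg·m/s
(b) Δv_min = 64.102 km/s
(c) λ_dB = 11.347 nm

Step-by-step:

(a) From the uncertainty principle:
Δp_min = ℏ/(2Δx) = (1.055e-34 J·s)/(2 × 9.030e-10 m) = 5.839e-26 kg·m/s

(b) The velocity uncertainty:
Δv = Δp/m = (5.839e-26 kg·m/s)/(9.109e-31 kg) = 6.410e+04 m/s = 64.102 km/s

(c) The de Broglie wavelength for this momentum:
λ = h/p = (6.626e-34 J·s)/(5.839e-26 kg·m/s) = 1.135e-08 m = 11.347 nm

Note: The de Broglie wavelength is comparable to the localization size, as expected from wave-particle duality.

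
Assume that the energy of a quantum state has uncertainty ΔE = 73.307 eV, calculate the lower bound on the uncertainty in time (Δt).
4.489 as

Using the energy-time uncertainty principle:
ΔEΔt ≥ ℏ/2

The minimum uncertainty in time is:
Δt_min = ℏ/(2ΔE)
Δt_min = (1.055e-34 J·s) / (2 × 1.175e-17 J)
Δt_min = 4.489e-18 s = 4.489 as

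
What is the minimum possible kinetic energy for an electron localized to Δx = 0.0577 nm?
2.861 eV

Localizing a particle requires giving it sufficient momentum uncertainty:

1. From uncertainty principle: Δp ≥ ℏ/(2Δx)
   Δp_min = (1.055e-34 J·s) / (2 × 5.770e-11 m)
   Δp_min = 9.138e-25 kg·m/s

2. This momentum uncertainty corresponds to kinetic energy:
   KE ≈ (Δp)²/(2m) = (9.138e-25)²/(2 × 9.109e-31 kg)
   KE = 4.584e-19 J = 2.861 eV

Tighter localization requires more energy.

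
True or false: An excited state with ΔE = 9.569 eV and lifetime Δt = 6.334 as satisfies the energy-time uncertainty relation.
No, it violates the uncertainty relation.

Calculate the product ΔEΔt:
ΔE = 9.569 eV = 1.533e-18 J
ΔEΔt = (1.533e-18 J) × (6.334e-18 s)
ΔEΔt = 9.711e-36 J·s

Compare to the minimum allowed value ℏ/2:
ℏ/2 = 5.273e-35 J·s

Since ΔEΔt = 9.711e-36 J·s < 5.273e-35 J·s = ℏ/2,
this violates the uncertainty relation.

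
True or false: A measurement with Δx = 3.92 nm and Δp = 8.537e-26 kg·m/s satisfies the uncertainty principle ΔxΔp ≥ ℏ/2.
Yes, it satisfies the uncertainty principle.

Calculate the product ΔxΔp:
ΔxΔp = (3.920e-09 m) × (8.537e-26 kg·m/s)
ΔxΔp = 3.347e-34 J·s

Compare to the minimum allowed value ℏ/2:
ℏ/2 = 5.273e-35 J·s

Since ΔxΔp = 3.347e-34 J·s ≥ 5.273e-35 J·s = ℏ/2,
the measurement satisfies the uncertainty principle.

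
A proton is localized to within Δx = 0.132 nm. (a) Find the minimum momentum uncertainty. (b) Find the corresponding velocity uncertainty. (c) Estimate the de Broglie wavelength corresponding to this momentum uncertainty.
(a) Δp_min = 3.995 × 10^-25 kg·m/s
(b) Δv_min = 238.822 m/s
(c) λ_dB = 1.659 nm

Step-by-step:

(a) From the uncertainty principle:
Δp_min = ℏ/(2Δx) = (1.055e-34 J·s)/(2 × 1.320e-10 m) = 3.995e-25 kg·m/s

(b) The velocity uncertainty:
Δv = Δp/m = (3.995e-25 kg·m/s)/(1.673e-27 kg) = 2.388e+02 m/s = 238.822 m/s

(c) The de Broglie wavelength for this momentum:
λ = h/p = (6.626e-34 J·s)/(3.995e-25 kg·m/s) = 1.659e-09 m = 1.659 nm

Note: The de Broglie wavelength is comparable to the localization size, as expected from wave-particle duality.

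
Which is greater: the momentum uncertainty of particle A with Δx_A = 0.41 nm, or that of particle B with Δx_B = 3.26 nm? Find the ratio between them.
Particle A has the larger minimum momentum uncertainty, by a factor of 7.95.

For each particle, the minimum momentum uncertainty is Δp_min = ℏ/(2Δx):

Particle A: Δp_A = ℏ/(2×4.100e-10 m) = 1.286e-25 kg·m/s
Particle B: Δp_B = ℏ/(2×3.260e-09 m) = 1.617e-26 kg·m/s

Ratio: Δp_A/Δp_B = 7.95

Since Δp_min ∝ 1/Δx, the particle with smaller position uncertainty (A) has larger momentum uncertainty.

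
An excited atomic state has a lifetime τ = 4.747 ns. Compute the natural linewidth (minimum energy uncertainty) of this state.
69.329 neV

Using the energy-time uncertainty principle:
ΔEΔt ≥ ℏ/2

The lifetime τ represents the time uncertainty Δt.
The natural linewidth (minimum energy uncertainty) is:

ΔE = ℏ/(2τ)
ΔE = (1.055e-34 J·s) / (2 × 4.747e-09 s)
ΔE = 1.111e-26 J = 69.329 neV

This natural linewidth limits the precision of spectroscopic measurements.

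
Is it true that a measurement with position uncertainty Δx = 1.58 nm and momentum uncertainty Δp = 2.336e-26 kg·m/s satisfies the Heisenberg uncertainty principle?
No, it violates the uncertainty principle (impossible measurement).

Calculate the product ΔxΔp:
ΔxΔp = (1.580e-09 m) × (2.336e-26 kg·m/s)
ΔxΔp = 3.691e-35 J·s

Compare to the minimum allowed value ℏ/2:
ℏ/2 = 5.273e-35 J·s

Since ΔxΔp = 3.691e-35 J·s < 5.273e-35 J·s = ℏ/2,
the measurement violates the uncertainty principle.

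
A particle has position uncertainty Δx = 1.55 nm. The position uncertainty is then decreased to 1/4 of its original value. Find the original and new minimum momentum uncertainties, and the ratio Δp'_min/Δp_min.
Original Δp_min = 3.402 × 10^-26 kg·m/s; new Δp'_min = 1.361 × 10^-25 kg·m/s; ratio Δp'_min/Δp_min = 4.

From the uncertainty principle ΔxΔp ≥ ℏ/2, the minimum momentum uncertainty is Δp_min = ℏ/(2Δx).

Original (Δx = 1.55 nm = 1.550e-09 m):
Δp_min = (1.055e-34 J·s)/(2 × 1.550e-09 m) = 3.402e-26 kg·m/s

When Δx → (1/4)Δx:
Δp'_min = ℏ/(2 × (1/4)Δx) = 4 × ℏ/(2Δx) = 4 × Δp_min
Δp'_min = 4 × 3.402e-26 kg·m/s = 1.361e-25 kg·m/s

Since Δp_min ∝ 1/Δx, when Δx is decreased to 1/4 of its original value, Δp_min increases to 4 times its original value.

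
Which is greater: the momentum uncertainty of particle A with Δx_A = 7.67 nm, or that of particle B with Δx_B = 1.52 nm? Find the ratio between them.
Particle B has the larger minimum momentum uncertainty, by a factor of 5.05.

For each particle, the minimum momentum uncertainty is Δp_min = ℏ/(2Δx):

Particle A: Δp_A = ℏ/(2×7.670e-09 m) = 6.875e-27 kg·m/s
Particle B: Δp_B = ℏ/(2×1.520e-09 m) = 3.469e-26 kg·m/s

Ratio: Δp_B/Δp_A = 5.05

Since Δp_min ∝ 1/Δx, the particle with smaller position uncertainty (B) has larger momentum uncertainty.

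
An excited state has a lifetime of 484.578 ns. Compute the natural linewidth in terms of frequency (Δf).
164.220 kHz

Using the energy-time uncertainty principle and E = hf:
ΔEΔt ≥ ℏ/2
hΔf·Δt ≥ ℏ/2

The minimum frequency uncertainty is:
Δf = ℏ/(2hτ) = 1/(4πτ)
Δf = 1/(4π × 4.846e-07 s)
Δf = 1.642e+05 Hz = 164.220 kHz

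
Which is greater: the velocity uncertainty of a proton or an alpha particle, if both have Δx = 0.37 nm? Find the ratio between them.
The proton has the larger minimum velocity uncertainty, by a ratio of 4.0.

For both particles, Δp_min = ℏ/(2Δx) = 1.425e-25 kg·m/s (same for both).

The velocity uncertainty is Δv = Δp/m:
- proton: Δv = 1.425e-25 / 1.673e-27 = 8.520e+01 m/s = 85.201 m/s
- alpha particle: Δv = 1.425e-25 / 6.645e-27 = 2.145e+01 m/s = 21.447 m/s

Ratio: 8.520e+01 / 2.145e+01 = 4.0

The lighter particle has larger velocity uncertainty because Δv ∝ 1/m.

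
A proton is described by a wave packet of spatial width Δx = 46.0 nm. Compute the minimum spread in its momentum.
1.146 × 10^-27 kg·m/s

For a wave packet, the spatial width Δx and momentum spread Δp are related by the uncertainty principle:
ΔxΔp ≥ ℏ/2

The minimum momentum spread is:
Δp_min = ℏ/(2Δx)
Δp_min = (1.055e-34 J·s) / (2 × 4.600e-08 m)
Δp_min = 1.146e-27 kg·m/s

A wave packet cannot have both a well-defined position and well-defined momentum.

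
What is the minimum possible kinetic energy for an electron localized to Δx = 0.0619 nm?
2.486 eV

Localizing a particle requires giving it sufficient momentum uncertainty:

1. From uncertainty principle: Δp ≥ ℏ/(2Δx)
   Δp_min = (1.055e-34 J·s) / (2 × 6.190e-11 m)
   Δp_min = 8.518e-25 kg·m/s

2. This momentum uncertainty corresponds to kinetic energy:
   KE ≈ (Δp)²/(2m) = (8.518e-25)²/(2 × 9.109e-31 kg)
   KE = 3.983e-19 J = 2.486 eV

Tighter localization requires more energy.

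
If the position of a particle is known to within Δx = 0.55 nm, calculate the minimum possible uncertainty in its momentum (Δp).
9.587 × 10^-26 kg·m/s

Using the Heisenberg uncertainty principle:
ΔxΔp ≥ ℏ/2

The minimum uncertainty in momentum is:
Δp_min = ℏ/(2Δx)
Δp_min = (1.055e-34 J·s) / (2 × 5.500e-10 m)
Δp_min = 9.587e-26 kg·m/s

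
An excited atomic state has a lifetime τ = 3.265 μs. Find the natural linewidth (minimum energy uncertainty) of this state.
100.798 peV

Using the energy-time uncertainty principle:
ΔEΔt ≥ ℏ/2

The lifetime τ represents the time uncertainty Δt.
The natural linewidth (minimum energy uncertainty) is:

ΔE = ℏ/(2τ)
ΔE = (1.055e-34 J·s) / (2 × 3.265e-06 s)
ΔE = 1.615e-29 J = 100.798 peV

This natural linewidth limits the precision of spectroscopic measurements.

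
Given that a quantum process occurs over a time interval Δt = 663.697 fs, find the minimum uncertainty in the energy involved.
495.868 μeV

Using the energy-time uncertainty principle:
ΔEΔt ≥ ℏ/2

The minimum uncertainty in energy is:
ΔE_min = ℏ/(2Δt)
ΔE_min = (1.055e-34 J·s) / (2 × 6.637e-13 s)
ΔE_min = 7.945e-23 J = 495.868 μeV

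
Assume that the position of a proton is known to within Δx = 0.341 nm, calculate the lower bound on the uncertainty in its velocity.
92.447 m/s

Using the Heisenberg uncertainty principle and Δp = mΔv:
ΔxΔp ≥ ℏ/2
Δx(mΔv) ≥ ℏ/2

The minimum uncertainty in velocity is:
Δv_min = ℏ/(2mΔx)
Δv_min = (1.055e-34 J·s) / (2 × 1.673e-27 kg × 3.410e-10 m)
Δv_min = 9.245e+01 m/s = 92.447 m/s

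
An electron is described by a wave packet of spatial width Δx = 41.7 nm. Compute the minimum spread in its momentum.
1.264 × 10^-27 kg·m/s

For a wave packet, the spatial width Δx and momentum spread Δp are related by the uncertainty principle:
ΔxΔp ≥ ℏ/2

The minimum momentum spread is:
Δp_min = ℏ/(2Δx)
Δp_min = (1.055e-34 J·s) / (2 × 4.170e-08 m)
Δp_min = 1.264e-27 kg·m/s

A wave packet cannot have both a well-defined position and well-defined momentum.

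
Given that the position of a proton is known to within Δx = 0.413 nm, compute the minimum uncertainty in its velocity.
76.331 m/s

Using the Heisenberg uncertainty principle and Δp = mΔv:
ΔxΔp ≥ ℏ/2
Δx(mΔv) ≥ ℏ/2

The minimum uncertainty in velocity is:
Δv_min = ℏ/(2mΔx)
Δv_min = (1.055e-34 J·s) / (2 × 1.673e-27 kg × 4.130e-10 m)
Δv_min = 7.633e+01 m/s = 76.331 m/s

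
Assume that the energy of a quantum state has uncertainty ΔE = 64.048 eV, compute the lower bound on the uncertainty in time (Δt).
5.138 as

Using the energy-time uncertainty principle:
ΔEΔt ≥ ℏ/2

The minimum uncertainty in time is:
Δt_min = ℏ/(2ΔE)
Δt_min = (1.055e-34 J·s) / (2 × 1.026e-17 J)
Δt_min = 5.138e-18 s = 5.138 as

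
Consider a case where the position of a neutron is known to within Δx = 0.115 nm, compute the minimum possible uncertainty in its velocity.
273.749 m/s

Using the Heisenberg uncertainty principle and Δp = mΔv:
ΔxΔp ≥ ℏ/2
Δx(mΔv) ≥ ℏ/2

The minimum uncertainty in velocity is:
Δv_min = ℏ/(2mΔx)
Δv_min = (1.055e-34 J·s) / (2 × 1.675e-27 kg × 1.150e-10 m)
Δv_min = 2.737e+02 m/s = 273.749 m/s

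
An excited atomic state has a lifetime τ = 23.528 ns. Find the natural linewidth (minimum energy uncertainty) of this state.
13.988 neV

Using the energy-time uncertainty principle:
ΔEΔt ≥ ℏ/2

The lifetime τ represents the time uncertainty Δt.
The natural linewidth (minimum energy uncertainty) is:

ΔE = ℏ/(2τ)
ΔE = (1.055e-34 J·s) / (2 × 2.353e-08 s)
ΔE = 2.241e-27 J = 13.988 neV

This natural linewidth limits the precision of spectroscopic measurements.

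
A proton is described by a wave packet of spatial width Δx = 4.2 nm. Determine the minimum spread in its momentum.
1.255 × 10^-26 kg·m/s

For a wave packet, the spatial width Δx and momentum spread Δp are related by the uncertainty principle:
ΔxΔp ≥ ℏ/2

The minimum momentum spread is:
Δp_min = ℏ/(2Δx)
Δp_min = (1.055e-34 J·s) / (2 × 4.200e-09 m)
Δp_min = 1.255e-26 kg·m/s

A wave packet cannot have both a well-defined position and well-defined momentum.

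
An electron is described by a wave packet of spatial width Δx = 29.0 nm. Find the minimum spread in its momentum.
1.818 × 10^-27 kg·m/s

For a wave packet, the spatial width Δx and momentum spread Δp are related by the uncertainty principle:
ΔxΔp ≥ ℏ/2

The minimum momentum spread is:
Δp_min = ℏ/(2Δx)
Δp_min = (1.055e-34 J·s) / (2 × 2.900e-08 m)
Δp_min = 1.818e-27 kg·m/s

A wave packet cannot have both a well-defined position and well-defined momentum.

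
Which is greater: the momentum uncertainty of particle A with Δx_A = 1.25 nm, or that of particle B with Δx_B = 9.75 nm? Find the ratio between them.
Particle A has the larger minimum momentum uncertainty, by a factor of 7.80.

For each particle, the minimum momentum uncertainty is Δp_min = ℏ/(2Δx):

Particle A: Δp_A = ℏ/(2×1.250e-09 m) = 4.218e-26 kg·m/s
Particle B: Δp_B = ℏ/(2×9.750e-09 m) = 5.408e-27 kg·m/s

Ratio: Δp_A/Δp_B = 7.80

Since Δp_min ∝ 1/Δx, the particle with smaller position uncertainty (A) has larger momentum uncertainty.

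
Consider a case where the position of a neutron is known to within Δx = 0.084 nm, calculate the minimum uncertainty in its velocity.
374.775 m/s

Using the Heisenberg uncertainty principle and Δp = mΔv:
ΔxΔp ≥ ℏ/2
Δx(mΔv) ≥ ℏ/2

The minimum uncertainty in velocity is:
Δv_min = ℏ/(2mΔx)
Δv_min = (1.055e-34 J·s) / (2 × 1.675e-27 kg × 8.400e-11 m)
Δv_min = 3.748e+02 m/s = 374.775 m/s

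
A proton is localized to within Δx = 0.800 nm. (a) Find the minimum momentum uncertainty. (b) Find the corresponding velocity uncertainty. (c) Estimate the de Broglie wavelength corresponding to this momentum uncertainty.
(a) Δp_min = 6.591 × 10^-26 kg·m/s
(b) Δv_min = 39.406 m/s
(c) λ_dB = 10.053 nm

Step-by-step:

(a) From the uncertainty principle:
Δp_min = ℏ/(2Δx) = (1.055e-34 J·s)/(2 × 8.000e-10 m) = 6.591e-26 kg·m/s

(b) The velocity uncertainty:
Δv = Δp/m = (6.591e-26 kg·m/s)/(1.673e-27 kg) = 3.941e+01 m/s = 39.406 m/s

(c) The de Broglie wavelength for this momentum:
λ = h/p = (6.626e-34 J·s)/(6.591e-26 kg·m/s) = 1.005e-08 m = 10.053 nm

Note: The de Broglie wavelength is comparable to the localization size, as expected from wave-particle duality.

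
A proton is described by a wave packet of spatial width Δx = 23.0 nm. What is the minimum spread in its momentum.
2.293 × 10^-27 kg·m/s

For a wave packet, the spatial width Δx and momentum spread Δp are related by the uncertainty principle:
ΔxΔp ≥ ℏ/2

The minimum momentum spread is:
Δp_min = ℏ/(2Δx)
Δp_min = (1.055e-34 J·s) / (2 × 2.300e-08 m)
Δp_min = 2.293e-27 kg·m/s

A wave packet cannot have both a well-defined position and well-defined momentum.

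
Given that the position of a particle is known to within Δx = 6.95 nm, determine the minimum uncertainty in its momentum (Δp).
7.587 × 10^-27 kg·m/s

Using the Heisenberg uncertainty principle:
ΔxΔp ≥ ℏ/2

The minimum uncertainty in momentum is:
Δp_min = ℏ/(2Δx)
Δp_min = (1.055e-34 J·s) / (2 × 6.950e-09 m)
Δp_min = 7.587e-27 kg·m/s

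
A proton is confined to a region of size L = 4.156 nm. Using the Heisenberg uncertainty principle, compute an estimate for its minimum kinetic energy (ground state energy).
300.333 neV

Using the uncertainty principle to estimate ground state energy:

1. The position uncertainty is approximately the confinement size:
   Δx ≈ L = 4.156e-09 m

2. From ΔxΔp ≥ ℏ/2, the minimum momentum uncertainty is:
   Δp ≈ ℏ/(2L) = 1.269e-26 kg·m/s

3. The kinetic energy is approximately:
   KE ≈ (Δp)²/(2m) = (1.269e-26)²/(2 × 1.673e-27 kg)
   KE ≈ 4.812e-26 J = 300.333 neV

This is an order-of-magnitude estimate of the ground state energy.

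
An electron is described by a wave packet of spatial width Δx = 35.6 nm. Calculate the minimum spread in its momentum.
1.481 × 10^-27 kg·m/s

For a wave packet, the spatial width Δx and momentum spread Δp are related by the uncertainty principle:
ΔxΔp ≥ ℏ/2

The minimum momentum spread is:
Δp_min = ℏ/(2Δx)
Δp_min = (1.055e-34 J·s) / (2 × 3.560e-08 m)
Δp_min = 1.481e-27 kg·m/s

A wave packet cannot have both a well-defined position and well-defined momentum.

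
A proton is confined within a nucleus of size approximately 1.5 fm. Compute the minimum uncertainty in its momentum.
3.515 × 10^-20 kg·m/s

Using the Heisenberg uncertainty principle:
ΔxΔp ≥ ℏ/2

With Δx ≈ L = 1.500e-15 m (the confinement size):
Δp_min = ℏ/(2Δx)
Δp_min = (1.055e-34 J·s) / (2 × 1.500e-15 m)
Δp_min = 3.515e-20 kg·m/s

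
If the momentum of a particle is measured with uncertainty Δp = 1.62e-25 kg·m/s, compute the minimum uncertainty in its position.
325.485 pm

Using the Heisenberg uncertainty principle:
ΔxΔp ≥ ℏ/2

The minimum uncertainty in position is:
Δx_min = ℏ/(2Δp)
Δx_min = (1.055e-34 J·s) / (2 × 1.620e-25 kg·m/s)
Δx_min = 3.255e-10 m = 325.485 pm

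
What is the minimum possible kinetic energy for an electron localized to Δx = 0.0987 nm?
977.752 meV

Localizing a particle requires giving it sufficient momentum uncertainty:

1. From uncertainty principle: Δp ≥ ℏ/(2Δx)
   Δp_min = (1.055e-34 J·s) / (2 × 9.870e-11 m)
   Δp_min = 5.342e-25 kg·m/s

2. This momentum uncertainty corresponds to kinetic energy:
   KE ≈ (Δp)²/(2m) = (5.342e-25)²/(2 × 9.109e-31 kg)
   KE = 1.567e-19 J = 977.752 meV

Tighter localization requires more energy.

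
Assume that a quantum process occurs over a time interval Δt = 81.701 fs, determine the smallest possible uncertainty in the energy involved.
4.028 meV

Using the energy-time uncertainty principle:
ΔEΔt ≥ ℏ/2

The minimum uncertainty in energy is:
ΔE_min = ℏ/(2Δt)
ΔE_min = (1.055e-34 J·s) / (2 × 8.170e-14 s)
ΔE_min = 6.454e-22 J = 4.028 meV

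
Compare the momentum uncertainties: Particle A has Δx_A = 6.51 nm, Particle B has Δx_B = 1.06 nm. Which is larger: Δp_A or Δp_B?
Particle B has the larger minimum momentum uncertainty, by a factor of 6.14.

For each particle, the minimum momentum uncertainty is Δp_min = ℏ/(2Δx):

Particle A: Δp_A = ℏ/(2×6.510e-09 m) = 8.100e-27 kg·m/s
Particle B: Δp_B = ℏ/(2×1.060e-09 m) = 4.974e-26 kg·m/s

Ratio: Δp_B/Δp_A = 6.14

Since Δp_min ∝ 1/Δx, the particle with smaller position uncertainty (B) has larger momentum uncertainty.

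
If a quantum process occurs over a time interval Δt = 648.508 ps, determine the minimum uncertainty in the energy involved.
507.482 neV

Using the energy-time uncertainty principle:
ΔEΔt ≥ ℏ/2

The minimum uncertainty in energy is:
ΔE_min = ℏ/(2Δt)
ΔE_min = (1.055e-34 J·s) / (2 × 6.485e-10 s)
ΔE_min = 8.131e-26 J = 507.482 neV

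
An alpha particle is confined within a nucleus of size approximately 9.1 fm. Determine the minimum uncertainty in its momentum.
5.794 × 10^-21 kg·m/s

Using the Heisenberg uncertainty principle:
ΔxΔp ≥ ℏ/2

With Δx ≈ L = 9.100e-15 m (the confinement size):
Δp_min = ℏ/(2Δx)
Δp_min = (1.055e-34 J·s) / (2 × 9.100e-15 m)
Δp_min = 5.794e-21 kg·m/s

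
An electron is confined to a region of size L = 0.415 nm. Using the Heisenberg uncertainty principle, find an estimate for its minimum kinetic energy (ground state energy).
55.305 meV

Using the uncertainty principle to estimate ground state energy:

1. The position uncertainty is approximately the confinement size:
   Δx ≈ L = 4.150e-10 m

2. From ΔxΔp ≥ ℏ/2, the minimum momentum uncertainty is:
   Δp ≈ ℏ/(2L) = 1.271e-25 kg·m/s

3. The kinetic energy is approximately:
   KE ≈ (Δp)²/(2m) = (1.271e-25)²/(2 × 9.109e-31 kg)
   KE ≈ 8.861e-21 J = 55.305 meV

This is an order-of-magnitude estimate of the ground state energy.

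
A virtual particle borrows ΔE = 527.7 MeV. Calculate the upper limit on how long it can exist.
6.237 × 10^-25 s

Using the energy-time uncertainty principle:
ΔEΔt ≥ ℏ/2

For a virtual particle borrowing energy ΔE, the maximum lifetime is:
Δt_max = ℏ/(2ΔE)

Converting energy:
ΔE = 527.7 MeV = 8.455e-11 J

Δt_max = (1.055e-34 J·s) / (2 × 8.455e-11 J)
Δt_max = 6.237e-25 s = 6.237 × 10^-25 s

Virtual particles with higher borrowed energy exist for shorter times.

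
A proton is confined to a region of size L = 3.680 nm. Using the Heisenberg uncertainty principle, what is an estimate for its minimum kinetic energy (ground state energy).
383.053 neV

Using the uncertainty principle to estimate ground state energy:

1. The position uncertainty is approximately the confinement size:
   Δx ≈ L = 3.680e-09 m

2. From ΔxΔp ≥ ℏ/2, the minimum momentum uncertainty is:
   Δp ≈ ℏ/(2L) = 1.433e-26 kg·m/s

3. The kinetic energy is approximately:
   KE ≈ (Δp)²/(2m) = (1.433e-26)²/(2 × 1.673e-27 kg)
   KE ≈ 6.137e-26 J = 383.053 neV

This is an order-of-magnitude estimate of the ground state energy.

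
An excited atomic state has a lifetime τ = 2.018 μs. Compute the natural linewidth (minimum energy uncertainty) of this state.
163.085 peV

Using the energy-time uncertainty principle:
ΔEΔt ≥ ℏ/2

The lifetime τ represents the time uncertainty Δt.
The natural linewidth (minimum energy uncertainty) is:

ΔE = ℏ/(2τ)
ΔE = (1.055e-34 J·s) / (2 × 2.018e-06 s)
ΔE = 2.613e-29 J = 163.085 peV

This natural linewidth limits the precision of spectroscopic measurements.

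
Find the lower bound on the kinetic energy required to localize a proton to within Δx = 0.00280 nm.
661.665 meV

Localizing a particle requires giving it sufficient momentum uncertainty:

1. From uncertainty principle: Δp ≥ ℏ/(2Δx)
   Δp_min = (1.055e-34 J·s) / (2 × 2.800e-12 m)
   Δp_min = 1.883e-23 kg·m/s

2. This momentum uncertainty corresponds to kinetic energy:
   KE ≈ (Δp)²/(2m) = (1.883e-23)²/(2 × 1.673e-27 kg)
   KE = 1.060e-19 J = 661.665 meV

Tighter localization requires more energy.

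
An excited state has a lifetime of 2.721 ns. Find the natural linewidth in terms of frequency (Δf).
29.246 MHz

Using the energy-time uncertainty principle and E = hf:
ΔEΔt ≥ ℏ/2
hΔf·Δt ≥ ℏ/2

The minimum frequency uncertainty is:
Δf = ℏ/(2hτ) = 1/(4πτ)
Δf = 1/(4π × 2.721e-09 s)
Δf = 2.925e+07 Hz = 29.246 MHz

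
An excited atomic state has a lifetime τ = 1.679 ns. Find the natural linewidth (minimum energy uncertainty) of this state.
196.013 neV

Using the energy-time uncertainty principle:
ΔEΔt ≥ ℏ/2

The lifetime τ represents the time uncertainty Δt.
The natural linewidth (minimum energy uncertainty) is:

ΔE = ℏ/(2τ)
ΔE = (1.055e-34 J·s) / (2 × 1.679e-09 s)
ΔE = 3.140e-26 J = 196.013 neV

This natural linewidth limits the precision of spectroscopic measurements.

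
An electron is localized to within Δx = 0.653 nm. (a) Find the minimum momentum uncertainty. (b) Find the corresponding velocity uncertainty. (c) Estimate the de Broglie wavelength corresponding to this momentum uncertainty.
(a) Δp_min = 8.075 × 10^-26 kg·m/s
(b) Δv_min = 88.643 km/s
(c) λ_dB = 8.206 nm

Step-by-step:

(a) From the uncertainty principle:
Δp_min = ℏ/(2Δx) = (1.055e-34 J·s)/(2 × 6.530e-10 m) = 8.075e-26 kg·m/s

(b) The velocity uncertainty:
Δv = Δp/m = (8.075e-26 kg·m/s)/(9.109e-31 kg) = 8.864e+04 m/s = 88.643 km/s

(c) The de Broglie wavelength for this momentum:
λ = h/p = (6.626e-34 J·s)/(8.075e-26 kg·m/s) = 8.206e-09 m = 8.206 nm

Note: The de Broglie wavelength is comparable to the localization size, as expected from wave-particle duality.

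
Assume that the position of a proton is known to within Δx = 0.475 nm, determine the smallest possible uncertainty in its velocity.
66.367 m/s

Using the Heisenberg uncertainty principle and Δp = mΔv:
ΔxΔp ≥ ℏ/2
Δx(mΔv) ≥ ℏ/2

The minimum uncertainty in velocity is:
Δv_min = ℏ/(2mΔx)
Δv_min = (1.055e-34 J·s) / (2 × 1.673e-27 kg × 4.750e-10 m)
Δv_min = 6.637e+01 m/s = 66.367 m/s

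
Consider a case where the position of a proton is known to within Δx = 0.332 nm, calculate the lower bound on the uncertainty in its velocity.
94.953 m/s

Using the Heisenberg uncertainty principle and Δp = mΔv:
ΔxΔp ≥ ℏ/2
Δx(mΔv) ≥ ℏ/2

The minimum uncertainty in velocity is:
Δv_min = ℏ/(2mΔx)
Δv_min = (1.055e-34 J·s) / (2 × 1.673e-27 kg × 3.320e-10 m)
Δv_min = 9.495e+01 m/s = 94.953 m/s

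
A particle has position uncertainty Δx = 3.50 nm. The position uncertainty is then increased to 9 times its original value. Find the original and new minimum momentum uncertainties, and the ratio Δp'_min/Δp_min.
Original Δp_min = 1.507 × 10^-26 kg·m/s; new Δp'_min = 1.674 × 10^-27 kg·m/s; ratio Δp'_min/Δp_min = 1/9.

From the uncertainty principle ΔxΔp ≥ ℏ/2, the minimum momentum uncertainty is Δp_min = ℏ/(2Δx).

Original (Δx = 3.50 nm = 3.500e-09 m):
Δp_min = (1.055e-34 J·s)/(2 × 3.500e-09 m) = 1.507e-26 kg·m/s

When Δx → 9Δx:
Δp'_min = ℏ/(2 × 9Δx) = (1/9) × ℏ/(2Δx) = (1/9) × Δp_min
Δp'_min = 1/9 × 1.507e-26 kg·m/s = 1.674e-27 kg·m/s

Since Δp_min ∝ 1/Δx, when Δx is increased to 9 times its original value, Δp_min decreases to 1/9 of its original value.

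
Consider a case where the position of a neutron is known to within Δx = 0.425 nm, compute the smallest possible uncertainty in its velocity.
74.073 m/s

Using the Heisenberg uncertainty principle and Δp = mΔv:
ΔxΔp ≥ ℏ/2
Δx(mΔv) ≥ ℏ/2

The minimum uncertainty in velocity is:
Δv_min = ℏ/(2mΔx)
Δv_min = (1.055e-34 J·s) / (2 × 1.675e-27 kg × 4.250e-10 m)
Δv_min = 7.407e+01 m/s = 74.073 m/s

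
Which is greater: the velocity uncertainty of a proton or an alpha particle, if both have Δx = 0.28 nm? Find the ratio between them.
The proton has the larger minimum velocity uncertainty, by a ratio of 4.0.

For both particles, Δp_min = ℏ/(2Δx) = 1.883e-25 kg·m/s (same for both).

The velocity uncertainty is Δv = Δp/m:
- proton: Δv = 1.883e-25 / 1.673e-27 = 1.126e+02 m/s = 112.588 m/s
- alpha particle: Δv = 1.883e-25 / 6.645e-27 = 2.834e+01 m/s = 28.341 m/s

Ratio: 1.126e+02 / 2.834e+01 = 4.0

The lighter particle has larger velocity uncertainty because Δv ∝ 1/m.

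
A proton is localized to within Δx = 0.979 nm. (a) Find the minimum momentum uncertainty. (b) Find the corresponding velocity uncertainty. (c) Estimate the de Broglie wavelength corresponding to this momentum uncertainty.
(a) Δp_min = 5.386 × 10^-26 kg·m/s
(b) Δv_min = 32.201 m/s
(c) λ_dB = 12.302 nm

Step-by-step:

(a) From the uncertainty principle:
Δp_min = ℏ/(2Δx) = (1.055e-34 J·s)/(2 × 9.790e-10 m) = 5.386e-26 kg·m/s

(b) The velocity uncertainty:
Δv = Δp/m = (5.386e-26 kg·m/s)/(1.673e-27 kg) = 3.220e+01 m/s = 32.201 m/s

(c) The de Broglie wavelength for this momentum:
λ = h/p = (6.626e-34 J·s)/(5.386e-26 kg·m/s) = 1.230e-08 m = 12.302 nm

Note: The de Broglie wavelength is comparable to the localization size, as expected from wave-particle duality.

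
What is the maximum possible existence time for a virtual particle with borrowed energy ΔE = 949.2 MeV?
3.467 × 10^-25 s

Using the energy-time uncertainty principle:
ΔEΔt ≥ ℏ/2

For a virtual particle borrowing energy ΔE, the maximum lifetime is:
Δt_max = ℏ/(2ΔE)

Converting energy:
ΔE = 949.2 MeV = 1.521e-10 J

Δt_max = (1.055e-34 J·s) / (2 × 1.521e-10 J)
Δt_max = 3.467e-25 s = 3.467 × 10^-25 s

Virtual particles with higher borrowed energy exist for shorter times.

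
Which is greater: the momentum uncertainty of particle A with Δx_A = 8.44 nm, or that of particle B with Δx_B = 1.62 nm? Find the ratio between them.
Particle B has the larger minimum momentum uncertainty, by a factor of 5.21.

For each particle, the minimum momentum uncertainty is Δp_min = ℏ/(2Δx):

Particle A: Δp_A = ℏ/(2×8.440e-09 m) = 6.247e-27 kg·m/s
Particle B: Δp_B = ℏ/(2×1.620e-09 m) = 3.255e-26 kg·m/s

Ratio: Δp_B/Δp_A = 5.21

Since Δp_min ∝ 1/Δx, the particle with smaller position uncertainty (B) has larger momentum uncertainty.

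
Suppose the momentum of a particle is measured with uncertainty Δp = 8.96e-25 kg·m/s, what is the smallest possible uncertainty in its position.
58.849 pm

Using the Heisenberg uncertainty principle:
ΔxΔp ≥ ℏ/2

The minimum uncertainty in position is:
Δx_min = ℏ/(2Δp)
Δx_min = (1.055e-34 J·s) / (2 × 8.960e-25 kg·m/s)
Δx_min = 5.885e-11 m = 58.849 pm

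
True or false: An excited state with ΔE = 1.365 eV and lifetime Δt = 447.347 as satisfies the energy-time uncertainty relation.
Yes, it satisfies the uncertainty relation.

Calculate the product ΔEΔt:
ΔE = 1.365 eV = 2.187e-19 J
ΔEΔt = (2.187e-19 J) × (4.473e-16 s)
ΔEΔt = 9.783e-35 J·s

Compare to the minimum allowed value ℏ/2:
ℏ/2 = 5.273e-35 J·s

Since ΔEΔt = 9.783e-35 J·s ≥ 5.273e-35 J·s = ℏ/2,
this satisfies the uncertainty relation.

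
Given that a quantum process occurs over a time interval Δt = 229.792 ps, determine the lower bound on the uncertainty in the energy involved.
1.432 μeV

Using the energy-time uncertainty principle:
ΔEΔt ≥ ℏ/2

The minimum uncertainty in energy is:
ΔE_min = ℏ/(2Δt)
ΔE_min = (1.055e-34 J·s) / (2 × 2.298e-10 s)
ΔE_min = 2.295e-25 J = 1.432 μeV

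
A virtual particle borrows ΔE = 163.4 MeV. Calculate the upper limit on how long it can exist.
2.014 ys

Using the energy-time uncertainty principle:
ΔEΔt ≥ ℏ/2

For a virtual particle borrowing energy ΔE, the maximum lifetime is:
Δt_max = ℏ/(2ΔE)

Converting energy:
ΔE = 163.4 MeV = 2.618e-11 J

Δt_max = (1.055e-34 J·s) / (2 × 2.618e-11 J)
Δt_max = 2.014e-24 s = 2.014 ys

Virtual particles with higher borrowed energy exist for shorter times.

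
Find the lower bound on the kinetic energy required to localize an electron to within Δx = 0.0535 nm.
3.328 eV

Localizing a particle requires giving it sufficient momentum uncertainty:

1. From uncertainty principle: Δp ≥ ℏ/(2Δx)
   Δp_min = (1.055e-34 J·s) / (2 × 5.350e-11 m)
   Δp_min = 9.856e-25 kg·m/s

2. This momentum uncertainty corresponds to kinetic energy:
   KE ≈ (Δp)²/(2m) = (9.856e-25)²/(2 × 9.109e-31 kg)
   KE = 5.332e-19 J = 3.328 eV

Tighter localization requires more energy.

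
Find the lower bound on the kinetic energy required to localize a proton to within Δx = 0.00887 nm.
65.934 meV

Localizing a particle requires giving it sufficient momentum uncertainty:

1. From uncertainty principle: Δp ≥ ℏ/(2Δx)
   Δp_min = (1.055e-34 J·s) / (2 × 8.870e-12 m)
   Δp_min = 5.945e-24 kg·m/s

2. This momentum uncertainty corresponds to kinetic energy:
   KE ≈ (Δp)²/(2m) = (5.945e-24)²/(2 × 1.673e-27 kg)
   KE = 1.056e-20 J = 65.934 meV

Tighter localization requires more energy.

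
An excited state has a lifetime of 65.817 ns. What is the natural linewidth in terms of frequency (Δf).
1.209 MHz

Using the energy-time uncertainty principle and E = hf:
ΔEΔt ≥ ℏ/2
hΔf·Δt ≥ ℏ/2

The minimum frequency uncertainty is:
Δf = ℏ/(2hτ) = 1/(4πτ)
Δf = 1/(4π × 6.582e-08 s)
Δf = 1.209e+06 Hz = 1.209 MHz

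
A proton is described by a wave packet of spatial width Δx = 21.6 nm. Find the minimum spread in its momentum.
2.441 × 10^-27 kg·m/s

For a wave packet, the spatial width Δx and momentum spread Δp are related by the uncertainty principle:
ΔxΔp ≥ ℏ/2

The minimum momentum spread is:
Δp_min = ℏ/(2Δx)
Δp_min = (1.055e-34 J·s) / (2 × 2.160e-08 m)
Δp_min = 2.441e-27 kg·m/s

A wave packet cannot have both a well-defined position and well-defined momentum.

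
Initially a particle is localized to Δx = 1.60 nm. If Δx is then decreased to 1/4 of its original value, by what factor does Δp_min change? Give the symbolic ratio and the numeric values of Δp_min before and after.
Original Δp_min = 3.296 × 10^-26 kg·m/s; new Δp'_min = 1.318 × 10^-25 kg·m/s; ratio Δp'_min/Δp_min = 4.

From the uncertainty principle ΔxΔp ≥ ℏ/2, the minimum momentum uncertainty is Δp_min = ℏ/(2Δx).

Original (Δx = 1.60 nm = 1.600e-09 m):
Δp_min = (1.055e-34 J·s)/(2 × 1.600e-09 m) = 3.296e-26 kg·m/s

When Δx → (1/4)Δx:
Δp'_min = ℏ/(2 × (1/4)Δx) = 4 × ℏ/(2Δx) = 4 × Δp_min
Δp'_min = 4 × 3.296e-26 kg·m/s = 1.318e-25 kg·m/s

Since Δp_min ∝ 1/Δx, when Δx is decreased to 1/4 of its original value, Δp_min increases to 4 times its original value.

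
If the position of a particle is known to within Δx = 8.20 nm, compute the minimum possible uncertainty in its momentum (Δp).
6.430 × 10^-27 kg·m/s

Using the Heisenberg uncertainty principle:
ΔxΔp ≥ ℏ/2

The minimum uncertainty in momentum is:
Δp_min = ℏ/(2Δx)
Δp_min = (1.055e-34 J·s) / (2 × 8.200e-09 m)
Δp_min = 6.430e-27 kg·m/s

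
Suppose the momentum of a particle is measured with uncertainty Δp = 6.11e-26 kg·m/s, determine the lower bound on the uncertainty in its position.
862.988 pm

Using the Heisenberg uncertainty principle:
ΔxΔp ≥ ℏ/2

The minimum uncertainty in position is:
Δx_min = ℏ/(2Δp)
Δx_min = (1.055e-34 J·s) / (2 × 6.110e-26 kg·m/s)
Δx_min = 8.630e-10 m = 862.988 pm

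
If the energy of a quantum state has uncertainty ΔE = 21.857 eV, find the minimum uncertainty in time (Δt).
15.057 as

Using the energy-time uncertainty principle:
ΔEΔt ≥ ℏ/2

The minimum uncertainty in time is:
Δt_min = ℏ/(2ΔE)
Δt_min = (1.055e-34 J·s) / (2 × 3.502e-18 J)
Δt_min = 1.506e-17 s = 15.057 as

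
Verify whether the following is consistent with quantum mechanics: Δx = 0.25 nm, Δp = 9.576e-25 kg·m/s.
Yes, it satisfies the uncertainty principle.

Calculate the product ΔxΔp:
ΔxΔp = (2.500e-10 m) × (9.576e-25 kg·m/s)
ΔxΔp = 2.394e-34 J·s

Compare to the minimum allowed value ℏ/2:
ℏ/2 = 5.273e-35 J·s

Since ΔxΔp = 2.394e-34 J·s ≥ 5.273e-35 J·s = ℏ/2,
the measurement satisfies the uncertainty principle.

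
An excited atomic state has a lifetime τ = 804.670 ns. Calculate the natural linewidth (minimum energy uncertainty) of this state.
408.995 peV

Using the energy-time uncertainty principle:
ΔEΔt ≥ ℏ/2

The lifetime τ represents the time uncertainty Δt.
The natural linewidth (minimum energy uncertainty) is:

ΔE = ℏ/(2τ)
ΔE = (1.055e-34 J·s) / (2 × 8.047e-07 s)
ΔE = 6.553e-29 J = 408.995 peV

This natural linewidth limits the precision of spectroscopic measurements.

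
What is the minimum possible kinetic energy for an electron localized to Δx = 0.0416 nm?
5.504 eV

Localizing a particle requires giving it sufficient momentum uncertainty:

1. From uncertainty principle: Δp ≥ ℏ/(2Δx)
   Δp_min = (1.055e-34 J·s) / (2 × 4.160e-11 m)
   Δp_min = 1.268e-24 kg·m/s

2. This momentum uncertainty corresponds to kinetic energy:
   KE ≈ (Δp)²/(2m) = (1.268e-24)²/(2 × 9.109e-31 kg)
   KE = 8.818e-19 J = 5.504 eV

Tighter localization requires more energy.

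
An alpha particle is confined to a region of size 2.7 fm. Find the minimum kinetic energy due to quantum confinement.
179.123 keV

Using the uncertainty principle:

1. Position uncertainty: Δx ≈ 2.700e-15 m
2. Minimum momentum uncertainty: Δp = ℏ/(2Δx) = 1.953e-20 kg·m/s
3. Minimum kinetic energy:
   KE = (Δp)²/(2m) = (1.953e-20)²/(2 × 6.645e-27 kg)
   KE = 2.870e-14 J = 179.123 keV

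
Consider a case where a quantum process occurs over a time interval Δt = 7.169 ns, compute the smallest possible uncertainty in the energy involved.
45.907 neV

Using the energy-time uncertainty principle:
ΔEΔt ≥ ℏ/2

The minimum uncertainty in energy is:
ΔE_min = ℏ/(2Δt)
ΔE_min = (1.055e-34 J·s) / (2 × 7.169e-09 s)
ΔE_min = 7.355e-27 J = 45.907 neV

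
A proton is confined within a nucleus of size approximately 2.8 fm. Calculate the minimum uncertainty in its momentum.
1.883 × 10^-20 kg·m/s

Using the Heisenberg uncertainty principle:
ΔxΔp ≥ ℏ/2

With Δx ≈ L = 2.800e-15 m (the confinement size):
Δp_min = ℏ/(2Δx)
Δp_min = (1.055e-34 J·s) / (2 × 2.800e-15 m)
Δp_min = 1.883e-20 kg·m/s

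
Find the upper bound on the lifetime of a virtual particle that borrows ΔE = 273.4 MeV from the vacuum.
1.204 ys

Using the energy-time uncertainty principle:
ΔEΔt ≥ ℏ/2

For a virtual particle borrowing energy ΔE, the maximum lifetime is:
Δt_max = ℏ/(2ΔE)

Converting energy:
ΔE = 273.4 MeV = 4.380e-11 J

Δt_max = (1.055e-34 J·s) / (2 × 4.380e-11 J)
Δt_max = 1.204e-24 s = 1.204 ys

Virtual particles with higher borrowed energy exist for shorter times.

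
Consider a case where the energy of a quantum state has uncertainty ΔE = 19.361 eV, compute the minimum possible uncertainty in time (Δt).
16.998 as

Using the energy-time uncertainty principle:
ΔEΔt ≥ ℏ/2

The minimum uncertainty in time is:
Δt_min = ℏ/(2ΔE)
Δt_min = (1.055e-34 J·s) / (2 × 3.102e-18 J)
Δt_min = 1.700e-17 s = 16.998 as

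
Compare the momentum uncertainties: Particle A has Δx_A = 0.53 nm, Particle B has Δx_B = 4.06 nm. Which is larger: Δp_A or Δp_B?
Particle A has the larger minimum momentum uncertainty, by a factor of 7.66.

For each particle, the minimum momentum uncertainty is Δp_min = ℏ/(2Δx):

Particle A: Δp_A = ℏ/(2×5.300e-10 m) = 9.949e-26 kg·m/s
Particle B: Δp_B = ℏ/(2×4.060e-09 m) = 1.299e-26 kg·m/s

Ratio: Δp_A/Δp_B = 7.66

Since Δp_min ∝ 1/Δx, the particle with smaller position uncertainty (A) has larger momentum uncertainty.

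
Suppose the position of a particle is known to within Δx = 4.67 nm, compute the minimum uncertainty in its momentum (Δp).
1.129 × 10^-26 kg·m/s

Using the Heisenberg uncertainty principle:
ΔxΔp ≥ ℏ/2

The minimum uncertainty in momentum is:
Δp_min = ℏ/(2Δx)
Δp_min = (1.055e-34 J·s) / (2 × 4.670e-09 m)
Δp_min = 1.129e-26 kg·m/s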